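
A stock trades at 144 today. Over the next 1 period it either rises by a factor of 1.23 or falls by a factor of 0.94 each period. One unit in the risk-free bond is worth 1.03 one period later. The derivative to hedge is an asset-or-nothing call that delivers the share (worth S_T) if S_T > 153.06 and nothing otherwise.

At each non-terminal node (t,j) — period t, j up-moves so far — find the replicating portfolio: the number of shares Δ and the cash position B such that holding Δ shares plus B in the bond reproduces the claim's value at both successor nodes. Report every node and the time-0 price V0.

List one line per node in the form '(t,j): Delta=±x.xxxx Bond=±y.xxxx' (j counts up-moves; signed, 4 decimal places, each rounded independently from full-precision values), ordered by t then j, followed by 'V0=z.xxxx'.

Risk-neutral probability p* = (R−d)/(u−d) = (1.03−0.94)/(1.23−0.94) = 0.3103.
At expiry t=1: V(1,0)=0.0000, V(1,1)=177.1200
Node (0,0) S=144.0000: V=(p*·177.1200+(1−p*)·0.0000)/1.03=53.3673; Δ=(177.1200−0.0000)/(177.1200−135.3600)=4.2414; B=V−Δ·S=-557.3914
Self-financing check: at every node Δ·S+B equals the discounted successor values.

(0,0): Delta=4.2414 Bond=-557.3914
V0=53.3673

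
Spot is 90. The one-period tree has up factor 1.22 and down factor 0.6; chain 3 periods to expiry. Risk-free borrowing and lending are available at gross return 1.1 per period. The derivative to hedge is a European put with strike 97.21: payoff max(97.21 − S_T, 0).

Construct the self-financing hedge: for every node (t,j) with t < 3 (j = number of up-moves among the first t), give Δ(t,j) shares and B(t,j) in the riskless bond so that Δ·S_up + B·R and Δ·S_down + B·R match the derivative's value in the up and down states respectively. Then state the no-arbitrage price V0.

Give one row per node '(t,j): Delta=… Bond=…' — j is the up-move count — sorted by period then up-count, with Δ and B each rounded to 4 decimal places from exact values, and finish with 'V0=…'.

The replicating-portfolio and risk-neutral prices coincide; use p* = (1.1−0.6)/(1.22−0.6) = 0.8065 for the latter.
Terminal values V(3,·): V(3,0)=77.7700, V(3,1)=57.6820, V(3,2)=16.8364, V(3,3)=0.0000
(2,0): S=32.4000. Δ = (V_up−V_dn)/(S_up−S_dn) = (57.6820−77.7700)/(39.5280−19.4400) = -1.0000. V = [p*·57.6820 + (1−p*)·77.7700]/1.1 = 55.9727. B = V − Δ·S = 88.3727.
(2,1): S=65.8800. Δ = (V_up−V_dn)/(S_up−S_dn) = (16.8364−57.6820)/(80.3736−39.5280) = -1.0000. V = [p*·16.8364 + (1−p*)·57.6820]/1.1 = 22.4927. B = V − Δ·S = 88.3727.
(2,2): S=133.9560. Δ = (V_up−V_dn)/(S_up−S_dn) = (0.0000−16.8364)/(163.4263−80.3736) = -0.2027. V = [p*·0.0000 + (1−p*)·16.8364]/1.1 = 2.9624. B = V − Δ·S = 30.1179.
(1,0): S=54.0000. Δ = (V_up−V_dn)/(S_up−S_dn) = (22.4927−55.9727)/(65.8800−32.4000) = -1.0000. V = [p*·22.4927 + (1−p*)·55.9727]/1.1 = 26.3388. B = V − Δ·S = 80.3388.
(1,1): S=109.8000. Δ = (V_up−V_dn)/(S_up−S_dn) = (2.9624−22.4927)/(133.9560−65.8800) = -0.2869. V = [p*·2.9624 + (1−p*)·22.4927]/1.1 = 6.1295. B = V − Δ·S = 37.6300.
(0,0): S=90.0000. Δ = (V_up−V_dn)/(S_up−S_dn) = (6.1295−26.3388)/(109.8000−54.0000) = -0.3622. V = [p*·6.1295 + (1−p*)·26.3388]/1.1 = 9.1282. B = V − Δ·S = 41.7239.
The time-0 hedge costs 9.1282, which is the no-arbitrage price.

(0,0): Delta=-0.3622 Bond=41.7239
(1,0): Delta=-1.0000 Bond=80.3388
(1,1): Delta=-0.2869 Bond=37.6300
(2,0): Delta=-1.0000 Bond=88.3727
(2,1): Delta=-1.0000 Bond=88.3727
(2,2): Delta=-0.2027 Bond=30.1179
V0=9.1282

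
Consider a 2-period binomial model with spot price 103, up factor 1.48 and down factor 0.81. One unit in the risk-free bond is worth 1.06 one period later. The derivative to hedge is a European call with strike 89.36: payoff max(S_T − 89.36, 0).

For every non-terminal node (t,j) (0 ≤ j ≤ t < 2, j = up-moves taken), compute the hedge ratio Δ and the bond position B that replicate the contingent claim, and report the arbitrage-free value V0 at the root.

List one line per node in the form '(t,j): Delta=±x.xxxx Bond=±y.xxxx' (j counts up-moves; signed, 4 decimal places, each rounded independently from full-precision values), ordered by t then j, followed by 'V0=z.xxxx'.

(0,0): Delta=0.8133 Bond=-52.6864
(1,0): Delta=0.6103 Bond=-38.9106
(1,1): Delta=1.0000 Bond=-84.3019
V0=31.0877

No-arbitrage ⇒ martingale measure with p* = (R−d)/(u−d) = 0.3731.
Payoff layer (t=2): V(2,0)=0.0000, V(2,1)=34.1164, V(2,2)=136.2512
  t=1,j=0: stock 83.4300 → up 123.4764 (V=34.1164), down 67.5783 (V=0.0000). Price 12.0094; hedge Δ=0.6103, bond B=-38.9106.
  t=1,j=1: stock 152.4400 → up 225.6112 (V=136.2512), down 123.4764 (V=34.1164). Price 68.1381; hedge Δ=1.0000, bond B=-84.3019.
  t=0,j=0: stock 103.0000 → up 152.4400 (V=68.1381), down 83.4300 (V=12.0094). Price 31.0877; hedge Δ=0.8133, bond B=-52.6864.
Check: Δ(0,0)·S0 + B(0,0) = 31.0877 = V0.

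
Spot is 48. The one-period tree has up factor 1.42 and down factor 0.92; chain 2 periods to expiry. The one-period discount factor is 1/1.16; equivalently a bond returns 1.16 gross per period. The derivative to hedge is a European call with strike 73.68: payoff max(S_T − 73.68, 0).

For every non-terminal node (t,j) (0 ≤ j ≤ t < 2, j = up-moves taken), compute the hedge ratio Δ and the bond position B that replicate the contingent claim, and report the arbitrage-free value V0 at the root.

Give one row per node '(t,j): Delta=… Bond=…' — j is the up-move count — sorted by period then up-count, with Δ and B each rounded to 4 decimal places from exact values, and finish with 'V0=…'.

The replicating-portfolio and risk-neutral prices coincide; use p* = (1.16−0.92)/(1.42−0.92) = 0.4800 for the latter.
Terminal payoffs: V(2,0)=0.0000, V(2,1)=0.0000, V(2,2)=23.1072
  t=1,j=0: stock 44.1600 → up 62.7072 (V=0.0000), down 40.6272 (V=0.0000). Price 0.0000; hedge Δ=0.0000, bond B=0.0000.
  t=1,j=1: stock 68.1600 → up 96.7872 (V=23.1072), down 62.7072 (V=0.0000). Price 9.5616; hedge Δ=0.6780, bond B=-36.6528.
  t=0,j=0: stock 48.0000 → up 68.1600 (V=9.5616), down 44.1600 (V=0.0000). Price 3.9565; hedge Δ=0.3984, bond B=-15.1667.
Root portfolio cost Δ·48+B reproduces V0=3.9565.

(0,0): Delta=0.3984 Bond=-15.1667
(1,0): Delta=0.0000 Bond=0.0000
(1,1): Delta=0.6780 Bond=-36.6528
V0=3.9565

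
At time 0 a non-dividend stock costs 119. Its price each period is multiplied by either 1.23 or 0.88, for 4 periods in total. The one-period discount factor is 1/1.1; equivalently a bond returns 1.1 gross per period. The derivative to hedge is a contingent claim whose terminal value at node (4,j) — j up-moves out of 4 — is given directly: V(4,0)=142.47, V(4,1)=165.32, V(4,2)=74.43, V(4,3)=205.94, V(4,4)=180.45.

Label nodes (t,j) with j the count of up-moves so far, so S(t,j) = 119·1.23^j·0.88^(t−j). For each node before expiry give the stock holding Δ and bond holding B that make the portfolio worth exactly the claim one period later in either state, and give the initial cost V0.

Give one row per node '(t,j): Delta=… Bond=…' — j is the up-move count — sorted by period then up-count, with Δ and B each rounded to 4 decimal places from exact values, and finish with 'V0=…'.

The replicating-portfolio and risk-neutral prices coincide; use p* = (1.1−0.88)/(1.23−0.88) = 0.6286 for the latter.
Payoff layer (t=4): V(4,0)=142.4700, V(4,1)=165.3200, V(4,2)=74.4300, V(4,3)=205.9400, V(4,4)=180.4500
Node (3,0) S=81.0952: V=(p*·165.3200+(1−p*)·142.4700)/1.1=142.5753; Δ=(165.3200−142.4700)/(99.7471−71.3637)=0.8051; B=V−Δ·S=77.2896
Node (3,1) S=113.3489: V=(p*·74.4300+(1−p*)·165.3200)/1.1=98.3538; Δ=(74.4300−165.3200)/(139.4192−99.7471)=-2.2910; B=V−Δ·S=358.0395
Node (3,2) S=158.4309: V=(p*·205.9400+(1−p*)·74.4300)/1.1=142.8122; Δ=(205.9400−74.4300)/(194.8700−139.4192)=2.3717; B=V−Δ·S=-232.9306
Node (3,3) S=221.4432: V=(p*·180.4500+(1−p*)·205.9400)/1.1=172.6525; Δ=(180.4500−205.9400)/(272.3751−194.8700)=-0.3289; B=V−Δ·S=245.4810
Node (2,0) S=92.1536: V=(p*·98.3538+(1−p*)·142.5753)/1.1=104.3445; Δ=(98.3538−142.5753)/(113.3489−81.0952)=-1.3711; B=V−Δ·S=230.6918
Node (2,1) S=128.8056: V=(p*·142.8122+(1−p*)·98.3538)/1.1=114.8173; Δ=(142.8122−98.3538)/(158.4309−113.3489)=0.9862; B=V−Δ·S=-12.2068
Node (2,2) S=180.0351: V=(p*·172.6525+(1−p*)·142.8122)/1.1=146.8809; Δ=(172.6525−142.8122)/(221.4432−158.4309)=0.4736; B=V−Δ·S=61.6230
Node (1,0) S=104.7200: V=(p*·114.8173+(1−p*)·104.3445)/1.1=100.8431; Δ=(114.8173−104.3445)/(128.8056−92.1536)=0.2857; B=V−Δ·S=70.9206
Node (1,1) S=146.3700: V=(p*·146.8809+(1−p*)·114.8173)/1.1=122.7014; Δ=(146.8809−114.8173)/(180.0351−128.8056)=0.6259; B=V−Δ·S=31.0914
Node (0,0) S=119.0000: V=(p*·122.7014+(1−p*)·100.8431)/1.1=104.1660; Δ=(122.7014−100.8431)/(146.3700−104.7200)=0.5248; B=V−Δ·S=41.7137
Root portfolio cost Δ·119+B reproduces V0=104.1660.

(0,0): Delta=0.5248 Bond=41.7137
(1,0): Delta=0.2857 Bond=70.9206
(1,1): Delta=0.6259 Bond=31.0914
(2,0): Delta=-1.3711 Bond=230.6918
(2,1): Delta=0.9862 Bond=-12.2068
(2,2): Delta=0.4736 Bond=61.6230
(3,0): Delta=0.8051 Bond=77.2896
(3,1): Delta=-2.2910 Bond=358.0395
(3,2): Delta=2.3717 Bond=-232.9306
(3,3): Delta=-0.3289 Bond=245.4810
V0=104.1660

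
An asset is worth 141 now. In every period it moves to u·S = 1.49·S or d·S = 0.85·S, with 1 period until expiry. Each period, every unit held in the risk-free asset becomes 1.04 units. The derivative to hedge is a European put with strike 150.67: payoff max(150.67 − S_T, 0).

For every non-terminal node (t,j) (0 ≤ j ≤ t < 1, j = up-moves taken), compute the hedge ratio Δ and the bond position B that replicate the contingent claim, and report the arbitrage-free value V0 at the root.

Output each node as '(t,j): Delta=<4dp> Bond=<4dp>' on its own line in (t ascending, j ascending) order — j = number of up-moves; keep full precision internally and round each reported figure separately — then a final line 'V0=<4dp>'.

No-arbitrage ⇒ martingale measure with p* = (R−d)/(u−d) = 0.2969.
Payoff layer (t=1): V(1,0)=30.8200, V(1,1)=0.0000
  t=0,j=0: stock 141.0000 → up 210.0900 (V=0.0000), down 119.8500 (V=30.8200). Price 20.8368; hedge Δ=-0.3415, bond B=68.9931.
Self-financing check: at every node Δ·S+B equals the discounted successor values.

(0,0): Delta=-0.3415 Bond=68.9931
V0=20.8368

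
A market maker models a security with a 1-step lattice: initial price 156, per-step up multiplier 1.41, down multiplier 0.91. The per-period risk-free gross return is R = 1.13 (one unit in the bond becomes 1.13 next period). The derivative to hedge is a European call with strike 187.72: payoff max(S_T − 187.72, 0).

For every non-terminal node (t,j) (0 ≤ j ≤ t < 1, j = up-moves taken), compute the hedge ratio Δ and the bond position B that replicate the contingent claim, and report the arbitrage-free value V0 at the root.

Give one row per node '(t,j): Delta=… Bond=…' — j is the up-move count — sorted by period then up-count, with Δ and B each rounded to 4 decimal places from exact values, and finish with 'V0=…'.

(0,0): Delta=0.4133 Bond=-51.9264
V0=12.5536

Since d<R<u, set p* = (R−d)/(u−d) = 0.4400; price each node as the discounted p*-expectation of its children.
Payoff layer (t=1): V(1,0)=0.0000, V(1,1)=32.2400
Node (0,0) S=156.0000: V=(p*·32.2400+(1−p*)·0.0000)/1.13=12.5536; Δ=(32.2400−0.0000)/(219.9600−141.9600)=0.4133; B=V−Δ·S=-51.9264
The time-0 hedge costs 12.5536, which is the no-arbitrage price.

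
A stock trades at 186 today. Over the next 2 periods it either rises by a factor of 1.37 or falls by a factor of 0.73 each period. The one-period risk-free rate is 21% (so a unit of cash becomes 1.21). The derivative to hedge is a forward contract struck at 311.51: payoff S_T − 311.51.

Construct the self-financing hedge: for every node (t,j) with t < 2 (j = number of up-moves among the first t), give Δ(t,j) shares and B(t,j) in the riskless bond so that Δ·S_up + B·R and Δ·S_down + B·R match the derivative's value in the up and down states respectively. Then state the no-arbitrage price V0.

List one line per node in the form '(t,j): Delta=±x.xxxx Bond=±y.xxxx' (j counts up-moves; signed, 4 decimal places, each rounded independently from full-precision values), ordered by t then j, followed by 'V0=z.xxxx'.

(0,0): Delta=1.0000 Bond=-212.7655
(1,0): Delta=1.0000 Bond=-257.4463
(1,1): Delta=1.0000 Bond=-257.4463
V0=-26.7655

Risk-neutral probability p* = (R−d)/(u−d) = (1.21−0.73)/(1.37−0.73) = 0.7500.
Terminal payoffs: V(2,0)=-212.3906, V(2,1)=-125.4914, V(2,2)=37.5934
  t=1,j=0: stock 135.7800 → up 186.0186 (V=-125.4914), down 99.1194 (V=-212.3906). Price -121.6663; hedge Δ=1.0000, bond B=-257.4463.
  t=1,j=1: stock 254.8200 → up 349.1034 (V=37.5934), down 186.0186 (V=-125.4914). Price -2.6263; hedge Δ=1.0000, bond B=-257.4463.
  t=0,j=0: stock 186.0000 → up 254.8200 (V=-2.6263), down 135.7800 (V=-121.6663). Price -26.7655; hedge Δ=1.0000, bond B=-212.7655.
Check: Δ(0,0)·S0 + B(0,0) = -26.7655 = V0.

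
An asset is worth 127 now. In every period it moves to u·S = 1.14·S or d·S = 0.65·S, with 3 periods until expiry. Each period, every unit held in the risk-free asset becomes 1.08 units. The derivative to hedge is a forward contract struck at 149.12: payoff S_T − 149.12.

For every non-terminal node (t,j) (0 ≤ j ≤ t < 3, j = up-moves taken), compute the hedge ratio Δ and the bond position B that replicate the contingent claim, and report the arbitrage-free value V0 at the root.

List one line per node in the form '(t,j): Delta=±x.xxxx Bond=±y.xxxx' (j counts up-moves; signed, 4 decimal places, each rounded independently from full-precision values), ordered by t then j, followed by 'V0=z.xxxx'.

(0,0): Delta=1.0000 Bond=-118.3763
(1,0): Delta=1.0000 Bond=-127.8464
(1,1): Delta=1.0000 Bond=-127.8464
(2,0): Delta=1.0000 Bond=-138.0741
(2,1): Delta=1.0000 Bond=-138.0741
(2,2): Delta=1.0000 Bond=-138.0741
V0=8.6237

Since d<R<u, set p* = (R−d)/(u−d) = 0.8776; price each node as the discounted p*-expectation of its children.
Terminal payoffs: V(3,0)=-114.2426, V(3,1)=-87.9504, V(3,2)=-41.8380, V(3,3)=39.0361
(2,0): S=53.6575. Δ = (V_up−V_dn)/(S_up−S_dn) = (-87.9504−-114.2426)/(61.1696−34.8774) = 1.0000. V = [p*·-87.9504 + (1−p*)·-114.2426]/1.08 = -84.4166. B = V − Δ·S = -138.0741.
(2,1): S=94.1070. Δ = (V_up−V_dn)/(S_up−S_dn) = (-41.8380−-87.9504)/(107.2820−61.1696) = 1.0000. V = [p*·-41.8380 + (1−p*)·-87.9504]/1.08 = -43.9671. B = V − Δ·S = -138.0741.
(2,2): S=165.0492. Δ = (V_up−V_dn)/(S_up−S_dn) = (39.0361−-41.8380)/(188.1561−107.2820) = 1.0000. V = [p*·39.0361 + (1−p*)·-41.8380]/1.08 = 26.9751. B = V − Δ·S = -138.0741.
(1,0): S=82.5500. Δ = (V_up−V_dn)/(S_up−S_dn) = (-43.9671−-84.4166)/(94.1070−53.6575) = 1.0000. V = [p*·-43.9671 + (1−p*)·-84.4166]/1.08 = -45.2964. B = V − Δ·S = -127.8464.
(1,1): S=144.7800. Δ = (V_up−V_dn)/(S_up−S_dn) = (26.9751−-43.9671)/(165.0492−94.1070) = 1.0000. V = [p*·26.9751 + (1−p*)·-43.9671]/1.08 = 16.9336. B = V − Δ·S = -127.8464.
(0,0): S=127.0000. Δ = (V_up−V_dn)/(S_up−S_dn) = (16.9336−-45.2964)/(144.7800−82.5500) = 1.0000. V = [p*·16.9336 + (1−p*)·-45.2964]/1.08 = 8.6237. B = V − Δ·S = -118.3763.
Check: Δ(0,0)·S0 + B(0,0) = 8.6237 = V0.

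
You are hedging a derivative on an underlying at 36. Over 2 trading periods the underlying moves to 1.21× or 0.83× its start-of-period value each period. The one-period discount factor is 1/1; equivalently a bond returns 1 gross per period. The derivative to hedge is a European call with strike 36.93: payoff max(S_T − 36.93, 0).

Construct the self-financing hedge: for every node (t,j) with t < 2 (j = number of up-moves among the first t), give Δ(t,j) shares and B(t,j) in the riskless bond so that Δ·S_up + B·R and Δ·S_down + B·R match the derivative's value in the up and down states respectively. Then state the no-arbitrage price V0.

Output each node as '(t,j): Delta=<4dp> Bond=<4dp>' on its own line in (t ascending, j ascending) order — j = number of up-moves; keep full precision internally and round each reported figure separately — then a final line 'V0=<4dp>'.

(0,0): Delta=0.5160 Bond=-15.4170
(1,0): Delta=0.0000 Bond=0.0000
(1,1): Delta=0.9532 Bond=-34.4616
V0=3.1577

No-arbitrage ⇒ martingale measure with p* = (R−d)/(u−d) = 0.4474.
Terminal values V(2,·): V(2,0)=0.0000, V(2,1)=0.0000, V(2,2)=15.7776
(1,0): S=29.8800. Δ = (V_up−V_dn)/(S_up−S_dn) = (0.0000−0.0000)/(36.1548−24.8004) = 0.0000. V = [p*·0.0000 + (1−p*)·0.0000]/1 = 0.0000. B = V − Δ·S = 0.0000.
(1,1): S=43.5600. Δ = (V_up−V_dn)/(S_up−S_dn) = (15.7776−0.0000)/(52.7076−36.1548) = 0.9532. V = [p*·15.7776 + (1−p*)·0.0000]/1 = 7.0584. B = V − Δ·S = -34.4616.
(0,0): S=36.0000. Δ = (V_up−V_dn)/(S_up−S_dn) = (7.0584−0.0000)/(43.5600−29.8800) = 0.5160. V = [p*·7.0584 + (1−p*)·0.0000]/1 = 3.1577. B = V − Δ·S = -15.4170.
The time-0 hedge costs 3.1577, which is the no-arbitrage price.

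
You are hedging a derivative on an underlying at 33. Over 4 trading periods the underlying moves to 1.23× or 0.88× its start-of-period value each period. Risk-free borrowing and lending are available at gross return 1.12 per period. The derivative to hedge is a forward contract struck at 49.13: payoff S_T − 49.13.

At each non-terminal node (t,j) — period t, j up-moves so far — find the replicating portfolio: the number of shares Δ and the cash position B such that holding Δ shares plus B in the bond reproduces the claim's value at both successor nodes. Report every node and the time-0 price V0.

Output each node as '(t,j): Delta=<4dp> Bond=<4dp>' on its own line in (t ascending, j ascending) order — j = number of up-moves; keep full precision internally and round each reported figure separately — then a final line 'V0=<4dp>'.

(0,0): Delta=1.0000 Bond=-31.2230
(1,0): Delta=1.0000 Bond=-34.9698
(1,1): Delta=1.0000 Bond=-34.9698
(2,0): Delta=1.0000 Bond=-39.1661
(2,1): Delta=1.0000 Bond=-39.1661
(2,2): Delta=1.0000 Bond=-39.1661
(3,0): Delta=1.0000 Bond=-43.8661
(3,1): Delta=1.0000 Bond=-43.8661
(3,2): Delta=1.0000 Bond=-43.8661
(3,3): Delta=1.0000 Bond=-43.8661
V0=1.7770

Risk-neutral probability p* = (R−d)/(u−d) = (1.12−0.88)/(1.23−0.88) = 0.6857.
Terminal payoffs: V(4,0)=-29.3401, V(4,1)=-21.4691, V(4,2)=-10.4675, V(4,3)=4.9096, V(4,4)=26.4026
(3,0): S=22.4886. Δ = (V_up−V_dn)/(S_up−S_dn) = (-21.4691−-29.3401)/(27.6609−19.7899) = 1.0000. V = [p*·-21.4691 + (1−p*)·-29.3401]/1.12 = -21.3775. B = V − Δ·S = -43.8661.
(3,1): S=31.4329. Δ = (V_up−V_dn)/(S_up−S_dn) = (-10.4675−-21.4691)/(38.6625−27.6609) = 1.0000. V = [p*·-10.4675 + (1−p*)·-21.4691]/1.12 = -12.4332. B = V − Δ·S = -43.8661.
(3,2): S=43.9346. Δ = (V_up−V_dn)/(S_up−S_dn) = (4.9096−-10.4675)/(54.0396−38.6625) = 1.0000. V = [p*·4.9096 + (1−p*)·-10.4675]/1.12 = 0.0685. B = V − Δ·S = -43.8661.
(3,3): S=61.4086. Δ = (V_up−V_dn)/(S_up−S_dn) = (26.4026−4.9096)/(75.5326−54.0396) = 1.0000. V = [p*·26.4026 + (1−p*)·4.9096]/1.12 = 17.5425. B = V − Δ·S = -43.8661.
(2,0): S=25.5552. Δ = (V_up−V_dn)/(S_up−S_dn) = (-12.4332−-21.3775)/(31.4329−22.4886) = 1.0000. V = [p*·-12.4332 + (1−p*)·-21.3775]/1.12 = -13.6109. B = V − Δ·S = -39.1661.
(2,1): S=35.7192. Δ = (V_up−V_dn)/(S_up−S_dn) = (0.0685−-12.4332)/(43.9346−31.4329) = 1.0000. V = [p*·0.0685 + (1−p*)·-12.4332]/1.12 = -3.4469. B = V − Δ·S = -39.1661.
(2,2): S=49.9257. Δ = (V_up−V_dn)/(S_up−S_dn) = (17.5425−0.0685)/(61.4086−43.9346) = 1.0000. V = [p*·17.5425 + (1−p*)·0.0685]/1.12 = 10.7596. B = V − Δ·S = -39.1661.
(1,0): S=29.0400. Δ = (V_up−V_dn)/(S_up−S_dn) = (-3.4469−-13.6109)/(35.7192−25.5552) = 1.0000. V = [p*·-3.4469 + (1−p*)·-13.6109]/1.12 = -5.9298. B = V − Δ·S = -34.9698.
(1,1): S=40.5900. Δ = (V_up−V_dn)/(S_up−S_dn) = (10.7596−-3.4469)/(49.9257−35.7192) = 1.0000. V = [p*·10.7596 + (1−p*)·-3.4469]/1.12 = 5.6202. B = V − Δ·S = -34.9698.
(0,0): S=33.0000. Δ = (V_up−V_dn)/(S_up−S_dn) = (5.6202−-5.9298)/(40.5900−29.0400) = 1.0000. V = [p*·5.6202 + (1−p*)·-5.9298]/1.12 = 1.7770. B = V − Δ·S = -31.2230.
Self-financing check: at every node Δ·S+B equals the discounted successor values.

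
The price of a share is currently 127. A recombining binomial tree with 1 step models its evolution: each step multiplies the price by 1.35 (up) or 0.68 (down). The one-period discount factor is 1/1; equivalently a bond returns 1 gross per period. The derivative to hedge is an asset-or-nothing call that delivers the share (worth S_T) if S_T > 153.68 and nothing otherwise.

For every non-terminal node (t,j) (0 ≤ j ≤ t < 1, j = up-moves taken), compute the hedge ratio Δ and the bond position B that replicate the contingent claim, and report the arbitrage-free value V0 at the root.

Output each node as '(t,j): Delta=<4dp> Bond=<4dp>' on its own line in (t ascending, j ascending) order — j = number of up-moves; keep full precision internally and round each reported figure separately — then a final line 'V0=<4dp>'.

Since d<R<u, set p* = (R−d)/(u−d) = 0.4776; price each node as the discounted p*-expectation of its children.
Terminal values V(1,·): V(1,0)=0.0000, V(1,1)=171.4500
  t=0,j=0: stock 127.0000 → up 171.4500 (V=171.4500), down 86.3600 (V=0.0000). Price 81.8866; hedge Δ=2.0149, bond B=-174.0090.
The time-0 hedge costs 81.8866, which is the no-arbitrage price.

(0,0): Delta=2.0149 Bond=-174.0090
V0=81.8866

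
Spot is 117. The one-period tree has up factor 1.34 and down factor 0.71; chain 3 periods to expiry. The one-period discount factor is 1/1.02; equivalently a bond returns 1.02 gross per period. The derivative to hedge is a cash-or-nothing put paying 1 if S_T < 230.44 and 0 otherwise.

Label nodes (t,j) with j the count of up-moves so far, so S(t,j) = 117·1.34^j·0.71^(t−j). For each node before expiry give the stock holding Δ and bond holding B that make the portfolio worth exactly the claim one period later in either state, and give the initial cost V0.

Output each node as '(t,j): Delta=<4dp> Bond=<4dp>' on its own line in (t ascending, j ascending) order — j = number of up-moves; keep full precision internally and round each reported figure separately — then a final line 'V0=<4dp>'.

(0,0): Delta=-0.0032 Bond=1.1995
(1,0): Delta=0.0000 Bond=0.9612
(1,1): Delta=-0.0049 Bond=1.4942
(2,0): Delta=0.0000 Bond=0.9804
(2,1): Delta=0.0000 Bond=0.9804
(2,2): Delta=-0.0076 Bond=2.0853
V0=0.8301

Under the risk-neutral measure, an up-move has probability p* = (R−d)/(u−d) = 0.4921 and values discount at R = 1.02.
Terminal payoffs: V(3,0)=1.0000, V(3,1)=1.0000, V(3,2)=1.0000, V(3,3)=0.0000
  t=2,j=0: stock 58.9797 → up 79.0328 (V=1.0000), down 41.8756 (V=1.0000). Price 0.9804; hedge Δ=0.0000, bond B=0.9804.
  t=2,j=1: stock 111.3138 → up 149.1605 (V=1.0000), down 79.0328 (V=1.0000). Price 0.9804; hedge Δ=0.0000, bond B=0.9804.
  t=2,j=2: stock 210.0852 → up 281.5142 (V=0.0000), down 149.1605 (V=1.0000). Price 0.4980; hedge Δ=-0.0076, bond B=2.0853.
  t=1,j=0: stock 83.0700 → up 111.3138 (V=0.9804), down 58.9797 (V=0.9804). Price 0.9612; hedge Δ=0.0000, bond B=0.9612.
  t=1,j=1: stock 156.7800 → up 210.0852 (V=0.4980), down 111.3138 (V=0.9804). Price 0.7284; hedge Δ=-0.0049, bond B=1.4942.
  t=0,j=0: stock 117.0000 → up 156.7800 (V=0.7284), down 83.0700 (V=0.9612). Price 0.8301; hedge Δ=-0.0032, bond B=1.1995.
Check: Δ(0,0)·S0 + B(0,0) = 0.8301 = V0.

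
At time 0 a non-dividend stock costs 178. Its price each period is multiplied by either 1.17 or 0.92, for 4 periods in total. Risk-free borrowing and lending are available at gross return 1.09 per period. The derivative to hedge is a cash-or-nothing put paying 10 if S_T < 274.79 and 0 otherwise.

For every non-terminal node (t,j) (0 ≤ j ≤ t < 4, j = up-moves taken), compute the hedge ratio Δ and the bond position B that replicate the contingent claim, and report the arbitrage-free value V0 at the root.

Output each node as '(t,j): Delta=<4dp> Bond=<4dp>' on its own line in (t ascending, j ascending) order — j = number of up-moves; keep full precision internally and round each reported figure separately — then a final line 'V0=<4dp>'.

Since d<R<u, set p* = (R−d)/(u−d) = 0.6800; price each node as the discounted p*-expectation of its children.
At expiry t=4: V(4,0)=10.0000, V(4,1)=10.0000, V(4,2)=10.0000, V(4,3)=10.0000, V(4,4)=0.0000
(3,0): S=138.6065. Δ = (V_up−V_dn)/(S_up−S_dn) = (10.0000−10.0000)/(162.1696−127.5179) = 0.0000. V = [p*·10.0000 + (1−p*)·10.0000]/1.09 = 9.1743. B = V − Δ·S = 9.1743.
(3,1): S=176.2713. Δ = (V_up−V_dn)/(S_up−S_dn) = (10.0000−10.0000)/(206.2374−162.1696) = 0.0000. V = [p*·10.0000 + (1−p*)·10.0000]/1.09 = 9.1743. B = V − Δ·S = 9.1743.
(3,2): S=224.1711. Δ = (V_up−V_dn)/(S_up−S_dn) = (10.0000−10.0000)/(262.2801−206.2374) = 0.0000. V = [p*·10.0000 + (1−p*)·10.0000]/1.09 = 9.1743. B = V − Δ·S = 9.1743.
(3,3): S=285.0871. Δ = (V_up−V_dn)/(S_up−S_dn) = (0.0000−10.0000)/(333.5519−262.2801) = -0.1403. V = [p*·0.0000 + (1−p*)·10.0000]/1.09 = 2.9358. B = V − Δ·S = 42.9358.
(2,0): S=150.6592. Δ = (V_up−V_dn)/(S_up−S_dn) = (9.1743−9.1743)/(176.2713−138.6065) = 0.0000. V = [p*·9.1743 + (1−p*)·9.1743]/1.09 = 8.4168. B = V − Δ·S = 8.4168.
(2,1): S=191.5992. Δ = (V_up−V_dn)/(S_up−S_dn) = (9.1743−9.1743)/(224.1711−176.2713) = 0.0000. V = [p*·9.1743 + (1−p*)·9.1743]/1.09 = 8.4168. B = V − Δ·S = 8.4168.
(2,2): S=243.6642. Δ = (V_up−V_dn)/(S_up−S_dn) = (2.9358−9.1743)/(285.0871−224.1711) = -0.1024. V = [p*·2.9358 + (1−p*)·9.1743]/1.09 = 4.5249. B = V − Δ·S = 29.4790.
(1,0): S=163.7600. Δ = (V_up−V_dn)/(S_up−S_dn) = (8.4168−8.4168)/(191.5992−150.6592) = 0.0000. V = [p*·8.4168 + (1−p*)·8.4168]/1.09 = 7.7218. B = V − Δ·S = 7.7218.
(1,1): S=208.2600. Δ = (V_up−V_dn)/(S_up−S_dn) = (4.5249−8.4168)/(243.6642−191.5992) = -0.0748. V = [p*·4.5249 + (1−p*)·8.4168]/1.09 = 5.2938. B = V − Δ·S = 20.8616.
(0,0): S=178.0000. Δ = (V_up−V_dn)/(S_up−S_dn) = (5.2938−7.7218)/(208.2600−163.7600) = -0.0546. V = [p*·5.2938 + (1−p*)·7.7218]/1.09 = 5.5695. B = V − Δ·S = 15.2815.
The time-0 hedge costs 5.5695, which is the no-arbitrage price.

(0,0): Delta=-0.0546 Bond=15.2815
(1,0): Delta=0.0000 Bond=7.7218
(1,1): Delta=-0.0748 Bond=20.8616
(2,0): Delta=0.0000 Bond=8.4168
(2,1): Delta=0.0000 Bond=8.4168
(2,2): Delta=-0.1024 Bond=29.4790
(3,0): Delta=0.0000 Bond=9.1743
(3,1): Delta=0.0000 Bond=9.1743
(3,2): Delta=0.0000 Bond=9.1743
(3,3): Delta=-0.1403 Bond=42.9358
V0=5.5695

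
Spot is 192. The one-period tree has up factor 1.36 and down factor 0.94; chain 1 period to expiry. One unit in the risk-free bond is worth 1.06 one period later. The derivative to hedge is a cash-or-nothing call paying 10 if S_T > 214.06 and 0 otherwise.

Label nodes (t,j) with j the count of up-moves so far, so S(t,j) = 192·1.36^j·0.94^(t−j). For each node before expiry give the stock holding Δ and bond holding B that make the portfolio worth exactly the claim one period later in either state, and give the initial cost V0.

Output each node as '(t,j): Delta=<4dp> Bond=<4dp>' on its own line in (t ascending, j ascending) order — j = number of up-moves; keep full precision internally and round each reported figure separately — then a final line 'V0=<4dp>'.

The replicating-portfolio and risk-neutral prices coincide; use p* = (1.06−0.94)/(1.36−0.94) = 0.2857 for the latter.
Terminal values V(1,·): V(1,0)=0.0000, V(1,1)=10.0000
(0,0): S=192.0000. Δ = (V_up−V_dn)/(S_up−S_dn) = (10.0000−0.0000)/(261.1200−180.4800) = 0.1240. V = [p*·10.0000 + (1−p*)·0.0000]/1.06 = 2.6954. B = V − Δ·S = -21.1141.
Root portfolio cost Δ·192+B reproduces V0=2.6954.

(0,0): Delta=0.1240 Bond=-21.1141
V0=2.6954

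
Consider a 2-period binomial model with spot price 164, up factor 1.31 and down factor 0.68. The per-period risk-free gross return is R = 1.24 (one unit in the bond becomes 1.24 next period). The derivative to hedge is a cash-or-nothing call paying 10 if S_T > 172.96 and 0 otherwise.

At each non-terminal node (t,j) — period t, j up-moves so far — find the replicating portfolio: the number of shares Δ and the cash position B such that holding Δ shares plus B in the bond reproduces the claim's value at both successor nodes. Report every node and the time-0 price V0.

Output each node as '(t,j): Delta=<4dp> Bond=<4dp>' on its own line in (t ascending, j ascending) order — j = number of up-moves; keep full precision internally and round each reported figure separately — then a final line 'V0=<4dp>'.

Under the risk-neutral measure, an up-move has probability p* = (R−d)/(u−d) = 0.8889 and values discount at R = 1.24.
At expiry t=2: V(2,0)=0.0000, V(2,1)=0.0000, V(2,2)=10.0000
  t=1,j=0: stock 111.5200 → up 146.0912 (V=0.0000), down 75.8336 (V=0.0000). Price 0.0000; hedge Δ=0.0000, bond B=0.0000.
  t=1,j=1: stock 214.8400 → up 281.4404 (V=10.0000), down 146.0912 (V=0.0000). Price 7.1685; hedge Δ=0.0739, bond B=-8.7046.
  t=0,j=0: stock 164.0000 → up 214.8400 (V=7.1685), down 111.5200 (V=0.0000). Price 5.1387; hedge Δ=0.0694, bond B=-6.2398.
Each (Δ,B) replicates both successor values, so the strategy is self-financing and V0 is arbitrage-free.

(0,0): Delta=0.0694 Bond=-6.2398
(1,0): Delta=0.0000 Bond=0.0000
(1,1): Delta=0.0739 Bond=-8.7046
V0=5.1387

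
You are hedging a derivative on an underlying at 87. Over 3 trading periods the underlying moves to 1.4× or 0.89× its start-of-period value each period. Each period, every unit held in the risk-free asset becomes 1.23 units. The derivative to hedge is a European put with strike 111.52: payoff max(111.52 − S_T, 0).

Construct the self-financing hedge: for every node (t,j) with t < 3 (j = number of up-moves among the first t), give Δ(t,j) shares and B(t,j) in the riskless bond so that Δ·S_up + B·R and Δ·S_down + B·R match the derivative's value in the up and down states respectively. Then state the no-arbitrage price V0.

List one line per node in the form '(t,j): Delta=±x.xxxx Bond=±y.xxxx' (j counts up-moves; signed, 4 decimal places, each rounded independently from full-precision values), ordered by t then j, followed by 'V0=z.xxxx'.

Under the risk-neutral measure, an up-move has probability p* = (R−d)/(u−d) = 0.6667 and values discount at R = 1.23.
Terminal values V(3,·): V(3,0)=50.1877, V(3,1)=15.0422, V(3,2)=0.0000, V(3,3)=0.0000
  t=2,j=0: stock 68.9127 → up 96.4778 (V=15.0422), down 61.3323 (V=50.1877). Price 21.7540; hedge Δ=-1.0000, bond B=90.6667.
  t=2,j=1: stock 108.4020 → up 151.7628 (V=0.0000), down 96.4778 (V=15.0422). Price 4.0765; hedge Δ=-0.2721, bond B=33.5710.
  t=2,j=2: stock 170.5200 → up 238.7280 (V=0.0000), down 151.7628 (V=0.0000). Price 0.0000; hedge Δ=0.0000, bond B=0.0000.
  t=1,j=0: stock 77.4300 → up 108.4020 (V=4.0765), down 68.9127 (V=21.7540). Price 8.1049; hedge Δ=-0.4477, bond B=42.7666.
  t=1,j=1: stock 121.8000 → up 170.5200 (V=0.0000), down 108.4020 (V=4.0765). Price 1.1047; hedge Δ=-0.0656, bond B=9.0978.
  t=0,j=0: stock 87.0000 → up 121.8000 (V=1.1047), down 77.4300 (V=8.1049). Price 2.7952; hedge Δ=-0.1578, bond B=16.5209.
Root portfolio cost Δ·87+B reproduces V0=2.7952.

(0,0): Delta=-0.1578 Bond=16.5209
(1,0): Delta=-0.4477 Bond=42.7666
(1,1): Delta=-0.0656 Bond=9.0978
(2,0): Delta=-1.0000 Bond=90.6667
(2,1): Delta=-0.2721 Bond=33.5710
(2,2): Delta=0.0000 Bond=0.0000
V0=2.7952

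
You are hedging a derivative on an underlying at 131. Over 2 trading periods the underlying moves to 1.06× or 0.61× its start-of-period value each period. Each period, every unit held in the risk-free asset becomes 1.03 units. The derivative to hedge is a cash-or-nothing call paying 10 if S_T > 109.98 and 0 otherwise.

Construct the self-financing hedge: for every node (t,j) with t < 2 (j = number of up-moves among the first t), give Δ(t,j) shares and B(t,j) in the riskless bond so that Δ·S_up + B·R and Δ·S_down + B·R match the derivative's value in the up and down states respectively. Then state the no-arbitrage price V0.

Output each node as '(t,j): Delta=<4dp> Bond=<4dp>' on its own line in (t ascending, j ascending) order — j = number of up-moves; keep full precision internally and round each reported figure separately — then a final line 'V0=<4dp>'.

Under the risk-neutral measure, an up-move has probability p* = (R−d)/(u−d) = 0.9333 and values discount at R = 1.03.
Terminal payoffs: V(2,0)=0.0000, V(2,1)=0.0000, V(2,2)=10.0000
Node (1,0) S=79.9100: V=(p*·0.0000+(1−p*)·0.0000)/1.03=0.0000; Δ=(0.0000−0.0000)/(84.7046−48.7451)=0.0000; B=V−Δ·S=0.0000
Node (1,1) S=138.8600: V=(p*·10.0000+(1−p*)·0.0000)/1.03=9.0615; Δ=(10.0000−0.0000)/(147.1916−84.7046)=0.1600; B=V−Δ·S=-13.1607
Node (0,0) S=131.0000: V=(p*·9.0615+(1−p*)·0.0000)/1.03=8.2111; Δ=(9.0615−0.0000)/(138.8600−79.9100)=0.1537; B=V−Δ·S=-11.9256
Each (Δ,B) replicates both successor values, so the strategy is self-financing and V0 is arbitrage-free.

(0,0): Delta=0.1537 Bond=-11.9256
(1,0): Delta=0.0000 Bond=0.0000
(1,1): Delta=0.1600 Bond=-13.1607
V0=8.2111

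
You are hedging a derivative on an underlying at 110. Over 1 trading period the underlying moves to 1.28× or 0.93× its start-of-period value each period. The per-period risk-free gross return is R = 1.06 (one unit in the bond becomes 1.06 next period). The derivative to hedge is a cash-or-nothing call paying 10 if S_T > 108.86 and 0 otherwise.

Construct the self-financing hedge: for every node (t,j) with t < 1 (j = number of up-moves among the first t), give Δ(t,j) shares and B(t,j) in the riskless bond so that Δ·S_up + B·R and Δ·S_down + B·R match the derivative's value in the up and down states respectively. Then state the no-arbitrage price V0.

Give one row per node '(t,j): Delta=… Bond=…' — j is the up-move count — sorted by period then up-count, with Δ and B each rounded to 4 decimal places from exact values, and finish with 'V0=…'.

(0,0): Delta=0.2597 Bond=-25.0674
V0=3.5040

The replicating-portfolio and risk-neutral prices coincide; use p* = (1.06−0.93)/(1.28−0.93) = 0.3714 for the latter.
Terminal values V(1,·): V(1,0)=0.0000, V(1,1)=10.0000
Node (0,0) S=110.0000: V=(p*·10.0000+(1−p*)·0.0000)/1.06=3.5040; Δ=(10.0000−0.0000)/(140.8000−102.3000)=0.2597; B=V−Δ·S=-25.0674
Root portfolio cost Δ·110+B reproduces V0=3.5040.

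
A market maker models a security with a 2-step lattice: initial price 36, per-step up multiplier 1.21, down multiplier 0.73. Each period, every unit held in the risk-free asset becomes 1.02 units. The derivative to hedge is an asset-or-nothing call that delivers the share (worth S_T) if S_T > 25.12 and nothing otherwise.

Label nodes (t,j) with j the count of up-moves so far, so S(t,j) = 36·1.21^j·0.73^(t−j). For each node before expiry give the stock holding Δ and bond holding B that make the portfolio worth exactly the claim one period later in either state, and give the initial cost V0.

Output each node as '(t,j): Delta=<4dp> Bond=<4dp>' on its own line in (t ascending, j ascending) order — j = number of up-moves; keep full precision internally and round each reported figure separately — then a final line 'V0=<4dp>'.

(0,0): Delta=1.4308 Bond=-18.3994
(1,0): Delta=2.5208 Bond=-47.4124
(1,1): Delta=1.0000 Bond=0.0000
V0=33.1108

No-arbitrage ⇒ martingale measure with p* = (R−d)/(u−d) = 0.6042.
Terminal values V(2,·): V(2,0)=0.0000, V(2,1)=31.7988, V(2,2)=52.7076
(1,0): S=26.2800. Δ = (V_up−V_dn)/(S_up−S_dn) = (31.7988−0.0000)/(31.7988−19.1844) = 2.5208. V = [p*·31.7988 + (1−p*)·0.0000]/1.02 = 18.8351. B = V − Δ·S = -47.4124.
(1,1): S=43.5600. Δ = (V_up−V_dn)/(S_up−S_dn) = (52.7076−31.7988)/(52.7076−31.7988) = 1.0000. V = [p*·52.7076 + (1−p*)·31.7988]/1.02 = 43.5600. B = V − Δ·S = 0.0000.
(0,0): S=36.0000. Δ = (V_up−V_dn)/(S_up−S_dn) = (43.5600−18.8351)/(43.5600−26.2800) = 1.4308. V = [p*·43.5600 + (1−p*)·18.8351]/1.02 = 33.1108. B = V − Δ·S = -18.3994.
Check: Δ(0,0)·S0 + B(0,0) = 33.1108 = V0.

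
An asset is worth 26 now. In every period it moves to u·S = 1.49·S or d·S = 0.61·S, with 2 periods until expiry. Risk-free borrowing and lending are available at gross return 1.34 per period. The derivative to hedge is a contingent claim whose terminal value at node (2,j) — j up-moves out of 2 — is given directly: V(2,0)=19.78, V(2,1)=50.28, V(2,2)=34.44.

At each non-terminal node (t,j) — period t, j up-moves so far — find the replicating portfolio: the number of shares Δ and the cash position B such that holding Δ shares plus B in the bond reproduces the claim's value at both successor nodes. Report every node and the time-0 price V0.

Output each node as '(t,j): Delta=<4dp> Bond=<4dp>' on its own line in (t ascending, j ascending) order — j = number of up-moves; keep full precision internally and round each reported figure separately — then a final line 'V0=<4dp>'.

Risk-neutral probability p* = (R−d)/(u−d) = (1.34−0.61)/(1.49−0.61) = 0.8295.
Terminal values V(2,·): V(2,0)=19.7800, V(2,1)=50.2800, V(2,2)=34.4400
(1,0): S=15.8600. Δ = (V_up−V_dn)/(S_up−S_dn) = (50.2800−19.7800)/(23.6314−9.6746) = 2.1853. V = [p*·50.2800 + (1−p*)·19.7800]/1.34 = 33.6426. B = V − Δ·S = -1.0165.
(1,1): S=38.7400. Δ = (V_up−V_dn)/(S_up−S_dn) = (34.4400−50.2800)/(57.7226−23.6314) = -0.4646. V = [p*·34.4400 + (1−p*)·50.2800]/1.34 = 27.7164. B = V − Δ·S = 45.7164.
(0,0): S=26.0000. Δ = (V_up−V_dn)/(S_up−S_dn) = (27.7164−33.6426)/(38.7400−15.8600) = -0.2590. V = [p*·27.7164 + (1−p*)·33.6426]/1.34 = 21.4377. B = V − Δ·S = 28.1721.
Check: Δ(0,0)·S0 + B(0,0) = 21.4377 = V0.

(0,0): Delta=-0.2590 Bond=28.1721
(1,0): Delta=2.1853 Bond=-1.0165
(1,1): Delta=-0.4646 Bond=45.7164
V0=21.4377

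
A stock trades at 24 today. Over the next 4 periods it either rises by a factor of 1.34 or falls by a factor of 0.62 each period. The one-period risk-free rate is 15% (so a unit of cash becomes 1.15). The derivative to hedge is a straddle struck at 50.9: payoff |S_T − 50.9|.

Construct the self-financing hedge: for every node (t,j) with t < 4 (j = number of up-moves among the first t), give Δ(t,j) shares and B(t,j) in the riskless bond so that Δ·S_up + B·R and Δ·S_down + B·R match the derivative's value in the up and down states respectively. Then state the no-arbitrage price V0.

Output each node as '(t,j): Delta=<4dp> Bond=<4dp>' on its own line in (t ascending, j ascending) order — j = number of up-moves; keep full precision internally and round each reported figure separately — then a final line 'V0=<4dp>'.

Since d<R<u, set p* = (R−d)/(u−d) = 0.7361; price each node as the discounted p*-expectation of its children.
Terminal payoffs: V(4,0)=47.3537, V(4,1)=43.2354, V(4,2)=34.3345, V(4,3)=15.0972, V(4,4)=26.4803
  t=3,j=0: stock 5.7199 → up 7.6646 (V=43.2354), down 3.5463 (V=47.3537). Price 38.5410; hedge Δ=-1.0000, bond B=44.2609.
  t=3,j=1: stock 12.3623 → up 16.5655 (V=34.3345), down 7.6646 (V=43.2354). Price 31.8986; hedge Δ=-1.0000, bond B=44.2609.
  t=3,j=2: stock 26.7185 → up 35.8028 (V=15.0972), down 16.5655 (V=34.3345). Price 17.5423; hedge Δ=-1.0000, bond B=44.2609.
  t=3,j=3: stock 57.7465 → up 77.3803 (V=26.4803), down 35.8028 (V=15.0972). Price 20.4143; hedge Δ=0.2738, bond B=4.6044.
  t=2,j=0: stock 9.2256 → up 12.3623 (V=31.8986), down 5.7199 (V=38.5410). Price 29.2621; hedge Δ=-1.0000, bond B=38.4877.
  t=2,j=1: stock 19.9392 → up 26.7185 (V=17.5423), down 12.3623 (V=31.8986). Price 18.5485; hedge Δ=-1.0000, bond B=38.4877.
  t=2,j=2: stock 43.0944 → up 57.7465 (V=20.4143), down 26.7185 (V=17.5423). Price 17.0925; hedge Δ=0.0926, bond B=13.1037.
  t=1,j=0: stock 14.8800 → up 19.9392 (V=18.5485), down 9.2256 (V=29.2621). Price 18.5876; hedge Δ=-1.0000, bond B=33.4676.
  t=1,j=1: stock 32.1600 → up 43.0944 (V=17.0925), down 19.9392 (V=18.5485). Price 15.1972; hedge Δ=-0.0629, bond B=17.2194.
  t=0,j=0: stock 24.0000 → up 32.1600 (V=15.1972), down 14.8800 (V=18.5876). Price 13.9929; hedge Δ=-0.1962, bond B=18.7018.
Check: Δ(0,0)·S0 + B(0,0) = 13.9929 = V0.

(0,0): Delta=-0.1962 Bond=18.7018
(1,0): Delta=-1.0000 Bond=33.4676
(1,1): Delta=-0.0629 Bond=17.2194
(2,0): Delta=-1.0000 Bond=38.4877
(2,1): Delta=-1.0000 Bond=38.4877
(2,2): Delta=0.0926 Bond=13.1037
(3,0): Delta=-1.0000 Bond=44.2609
(3,1): Delta=-1.0000 Bond=44.2609
(3,2): Delta=-1.0000 Bond=44.2609
(3,3): Delta=0.2738 Bond=4.6044
V0=13.9929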